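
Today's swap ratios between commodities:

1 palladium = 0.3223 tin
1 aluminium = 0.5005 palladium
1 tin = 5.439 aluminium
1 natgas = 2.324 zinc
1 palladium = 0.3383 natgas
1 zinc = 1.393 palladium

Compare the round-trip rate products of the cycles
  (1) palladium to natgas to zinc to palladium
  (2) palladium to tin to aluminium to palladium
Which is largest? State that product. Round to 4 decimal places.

(1) 0.3383 × 2.324 × 1.393 = 1.09519
(2) 0.3223 × 5.439 × 0.5005 = 0.87737
Highest is cycle (1) at 1.0952 (>1, arbitrage).

1.0952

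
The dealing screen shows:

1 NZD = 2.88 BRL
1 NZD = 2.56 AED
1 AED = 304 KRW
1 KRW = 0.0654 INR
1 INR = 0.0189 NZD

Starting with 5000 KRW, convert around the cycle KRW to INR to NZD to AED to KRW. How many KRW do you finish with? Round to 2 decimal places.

4809.76

5000 KRW × 0.0654 = 327 INR
327 INR × 0.0189 = 6.1803 NZD
6.1803 NZD × 2.56 = 15.821568 AED
15.821568 AED × 304 = 4809.756672 KRW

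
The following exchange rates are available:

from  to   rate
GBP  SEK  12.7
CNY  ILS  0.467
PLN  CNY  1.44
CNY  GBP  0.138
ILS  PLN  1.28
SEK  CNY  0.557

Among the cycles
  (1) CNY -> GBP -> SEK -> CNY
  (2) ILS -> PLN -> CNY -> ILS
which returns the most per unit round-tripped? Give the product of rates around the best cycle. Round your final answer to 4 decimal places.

(1) 0.138 × 12.7 × 0.557 = 0.97620
(2) 1.28 × 1.44 × 0.467 = 0.86077
Highest is cycle (1) at 0.9762 (≤1, no arbitrage).

0.9762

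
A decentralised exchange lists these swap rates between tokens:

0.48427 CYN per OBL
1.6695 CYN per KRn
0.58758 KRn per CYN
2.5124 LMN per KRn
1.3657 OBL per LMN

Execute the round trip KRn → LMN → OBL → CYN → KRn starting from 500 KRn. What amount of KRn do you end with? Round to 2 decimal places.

500 KRn × 2.5124 = 1256.2 LMN
1256.2 LMN × 1.3657 = 1715.59234 OBL
1715.59234 OBL × 0.48427 = 830.8099024918 CYN
830.8099024918 CYN × 0.58758 = 488.167282506131844 KRn

488.17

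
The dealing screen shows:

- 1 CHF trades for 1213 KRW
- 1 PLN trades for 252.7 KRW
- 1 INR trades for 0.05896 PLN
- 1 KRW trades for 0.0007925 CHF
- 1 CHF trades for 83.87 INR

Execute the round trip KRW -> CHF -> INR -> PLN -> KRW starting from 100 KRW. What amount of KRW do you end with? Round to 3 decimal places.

99.030

100 KRW × 0.0007925 = 0.07925 CHF
0.07925 CHF × 83.87 = 6.6466975 INR
6.6466975 INR × 0.05896 = 0.3918892846 PLN
0.3918892846 PLN × 252.7 = 99.03042221842 KRW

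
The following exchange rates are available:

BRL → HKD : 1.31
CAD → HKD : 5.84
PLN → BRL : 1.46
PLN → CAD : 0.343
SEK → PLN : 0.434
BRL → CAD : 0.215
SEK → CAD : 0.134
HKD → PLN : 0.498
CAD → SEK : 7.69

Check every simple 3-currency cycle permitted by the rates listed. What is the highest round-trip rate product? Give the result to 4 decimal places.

CAD→SEK→PLN→CAD: 7.69 × 0.434 × 0.343 = 1.14475
HKD→PLN→CAD→HKD: 0.498 × 0.343 × 5.84 = 0.99755
HKD→PLN→BRL→HKD: 0.498 × 1.46 × 1.31 = 0.95247
Maximum is CAD→SEK→PLN→CAD at 1.1447; arbitrage exists.

1.1447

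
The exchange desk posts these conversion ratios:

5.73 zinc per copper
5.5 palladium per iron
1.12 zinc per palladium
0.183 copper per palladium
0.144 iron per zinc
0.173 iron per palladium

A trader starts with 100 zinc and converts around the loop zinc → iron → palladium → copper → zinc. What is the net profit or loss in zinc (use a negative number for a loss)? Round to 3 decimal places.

-16.952

100 zinc × 0.144 = 14.4 iron
14.4 iron × 5.5 = 79.2 palladium
79.2 palladium × 0.183 = 14.4936 copper
14.4936 copper × 5.73 = 83.048328 zinc
Net change: 83.048328 − 100 = -16.951672 zinc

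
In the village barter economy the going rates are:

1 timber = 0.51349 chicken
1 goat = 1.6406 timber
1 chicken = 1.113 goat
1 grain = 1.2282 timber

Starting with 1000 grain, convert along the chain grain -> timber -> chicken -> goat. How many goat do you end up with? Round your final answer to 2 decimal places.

701.93

1000 grain × 1.2282 = 1228.2 timber
1228.2 timber × 0.51349 = 630.668418 chicken
630.668418 chicken × 1.113 = 701.933949234 goat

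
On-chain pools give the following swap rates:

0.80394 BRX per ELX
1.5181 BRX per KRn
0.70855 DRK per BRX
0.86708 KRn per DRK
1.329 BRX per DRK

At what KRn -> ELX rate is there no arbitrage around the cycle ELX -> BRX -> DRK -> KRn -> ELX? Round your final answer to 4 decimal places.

Known legs of the cycle: 0.80394 × 0.70855 × 0.86708 = 0.49391624316396
For no arbitrage the full-cycle product must be 1, so the missing rate is 1 / 0.49391624316396 ≈ 2.024635.

2.0246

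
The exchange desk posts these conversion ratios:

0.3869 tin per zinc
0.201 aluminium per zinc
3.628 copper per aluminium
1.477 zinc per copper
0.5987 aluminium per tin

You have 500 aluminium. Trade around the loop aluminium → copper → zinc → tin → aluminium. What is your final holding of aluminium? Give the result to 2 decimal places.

500 aluminium × 3.628 = 1814 copper
1814 copper × 1.477 = 2679.278 zinc
2679.278 zinc × 0.3869 = 1036.6126582 tin
1036.6126582 tin × 0.5987 = 620.61999846434 aluminium

620.62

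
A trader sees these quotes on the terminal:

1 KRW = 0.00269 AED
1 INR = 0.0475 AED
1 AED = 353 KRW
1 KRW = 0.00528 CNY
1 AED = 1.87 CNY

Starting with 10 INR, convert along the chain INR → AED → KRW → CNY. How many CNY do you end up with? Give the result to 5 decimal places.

10 INR × 0.0475 = 0.475 AED
0.475 AED × 353 = 167.675 KRW
167.675 KRW × 0.00528 = 0.885324 CNY

0.88532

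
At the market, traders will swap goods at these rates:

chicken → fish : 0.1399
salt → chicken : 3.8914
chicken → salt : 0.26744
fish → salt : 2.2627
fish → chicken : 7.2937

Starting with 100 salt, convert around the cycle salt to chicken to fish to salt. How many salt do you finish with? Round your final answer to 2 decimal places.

100 salt × 3.8914 = 389.14 chicken
389.14 chicken × 0.1399 = 54.440686 fish
54.440686 fish × 2.2627 = 123.1829402122 salt

123.18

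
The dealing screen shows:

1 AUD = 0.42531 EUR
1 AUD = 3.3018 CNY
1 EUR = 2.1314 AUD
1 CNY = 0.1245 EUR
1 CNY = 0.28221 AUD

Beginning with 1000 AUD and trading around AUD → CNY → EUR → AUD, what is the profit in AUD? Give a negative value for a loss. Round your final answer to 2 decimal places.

-123.84

1000 AUD × 3.3018 = 3301.8 CNY
3301.8 CNY × 0.1245 = 411.0741 EUR
411.0741 EUR × 2.1314 = 876.16333674 AUD
Net change: 876.16333674 − 1000 = -123.83666326 AUD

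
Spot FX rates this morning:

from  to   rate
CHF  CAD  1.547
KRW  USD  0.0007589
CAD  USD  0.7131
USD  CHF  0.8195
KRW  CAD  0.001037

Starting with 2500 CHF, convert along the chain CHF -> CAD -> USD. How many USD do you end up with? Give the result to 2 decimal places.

2500 CHF × 1.547 = 3867.5 CAD
3867.5 CAD × 0.7131 = 2757.91425 USD

2757.91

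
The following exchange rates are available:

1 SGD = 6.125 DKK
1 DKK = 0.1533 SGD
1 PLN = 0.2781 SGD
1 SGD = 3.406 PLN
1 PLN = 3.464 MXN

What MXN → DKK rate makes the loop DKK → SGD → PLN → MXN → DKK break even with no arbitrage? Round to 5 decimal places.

Known legs of the cycle: 0.1533 × 3.406 × 3.464 = 1.8086922672
For no arbitrage the full-cycle product must be 1, so the missing rate is 1 / 1.8086922672 ≈ 0.5528857.

0.55289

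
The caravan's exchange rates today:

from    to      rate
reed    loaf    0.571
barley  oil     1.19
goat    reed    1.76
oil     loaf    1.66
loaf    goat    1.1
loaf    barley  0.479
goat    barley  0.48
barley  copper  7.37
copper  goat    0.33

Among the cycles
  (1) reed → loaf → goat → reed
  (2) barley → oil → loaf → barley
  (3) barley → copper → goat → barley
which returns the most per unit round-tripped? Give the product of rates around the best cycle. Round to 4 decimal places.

(1) 0.571 × 1.1 × 1.76 = 1.10546
(2) 1.19 × 1.66 × 0.479 = 0.94622
(3) 7.37 × 0.33 × 0.48 = 1.16741
Highest is cycle (3) at 1.1674 (>1, arbitrage).

1.1674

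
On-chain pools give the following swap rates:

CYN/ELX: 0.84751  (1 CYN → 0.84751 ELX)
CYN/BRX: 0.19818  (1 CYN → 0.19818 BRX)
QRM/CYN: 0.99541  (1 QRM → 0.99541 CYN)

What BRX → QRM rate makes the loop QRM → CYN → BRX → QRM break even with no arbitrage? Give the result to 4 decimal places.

Known legs of the cycle: 0.99541 × 0.19818 = 0.1972703538
For no arbitrage the full-cycle product must be 1, so the missing rate is 1 / 0.1972703538 ≈ 5.069185.

5.0692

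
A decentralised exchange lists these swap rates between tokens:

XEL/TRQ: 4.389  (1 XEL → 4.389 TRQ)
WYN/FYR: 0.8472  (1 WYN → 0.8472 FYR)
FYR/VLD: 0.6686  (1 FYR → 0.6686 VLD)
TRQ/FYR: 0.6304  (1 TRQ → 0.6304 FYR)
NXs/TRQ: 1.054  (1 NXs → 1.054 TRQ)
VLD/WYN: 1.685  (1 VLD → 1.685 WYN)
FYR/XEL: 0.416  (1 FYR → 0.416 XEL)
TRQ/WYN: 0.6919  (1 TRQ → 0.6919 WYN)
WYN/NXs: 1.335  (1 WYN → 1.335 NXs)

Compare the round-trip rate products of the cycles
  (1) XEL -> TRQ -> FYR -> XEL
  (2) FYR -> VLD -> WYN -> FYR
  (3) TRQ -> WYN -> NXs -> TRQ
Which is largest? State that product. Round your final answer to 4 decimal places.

(1) 4.389 × 0.6304 × 0.416 = 1.15100
(2) 0.6686 × 1.685 × 0.8472 = 0.95445
(3) 0.6919 × 1.335 × 1.054 = 0.97357
Highest is cycle (1) at 1.1510 (>1, arbitrage).

1.1510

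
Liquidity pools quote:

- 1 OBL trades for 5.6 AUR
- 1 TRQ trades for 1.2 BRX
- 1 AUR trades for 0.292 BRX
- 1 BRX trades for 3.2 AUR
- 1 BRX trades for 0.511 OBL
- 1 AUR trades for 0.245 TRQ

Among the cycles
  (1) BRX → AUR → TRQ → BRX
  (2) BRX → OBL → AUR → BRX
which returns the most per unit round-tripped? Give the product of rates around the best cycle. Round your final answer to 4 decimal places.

(1) 3.2 × 0.245 × 1.2 = 0.94080
(2) 0.511 × 5.6 × 0.292 = 0.83559
Highest is cycle (1) at 0.9408 (≤1, no arbitrage).

0.9408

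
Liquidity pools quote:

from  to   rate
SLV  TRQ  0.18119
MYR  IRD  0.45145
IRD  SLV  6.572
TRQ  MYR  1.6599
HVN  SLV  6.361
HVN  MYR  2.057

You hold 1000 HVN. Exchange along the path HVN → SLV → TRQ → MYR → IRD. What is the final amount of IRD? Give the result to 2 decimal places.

863.68

1000 HVN × 6.361 = 6361 SLV
6361 SLV × 0.18119 = 1152.54959 TRQ
1152.54959 TRQ × 1.6599 = 1913.117064441 MYR
1913.117064441 MYR × 0.45145 = 863.67669874188945 IRD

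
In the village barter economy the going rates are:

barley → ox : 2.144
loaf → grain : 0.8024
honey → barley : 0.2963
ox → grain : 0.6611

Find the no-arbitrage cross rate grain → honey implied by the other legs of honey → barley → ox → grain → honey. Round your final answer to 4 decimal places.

2.3811

Known legs of the cycle: 0.2963 × 2.144 × 0.6611 = 0.41997514592
For no arbitrage the full-cycle product must be 1, so the missing rate is 1 / 0.41997514592 ≈ 2.381093.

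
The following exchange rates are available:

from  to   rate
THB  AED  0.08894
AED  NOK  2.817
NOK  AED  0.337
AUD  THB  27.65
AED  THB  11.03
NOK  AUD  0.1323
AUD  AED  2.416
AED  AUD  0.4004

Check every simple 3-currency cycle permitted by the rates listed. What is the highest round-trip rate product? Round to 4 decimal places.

0.9847

THB→AED→AUD→THB: 0.08894 × 0.4004 × 27.65 = 0.98466
AUD→AED→NOK→AUD: 2.416 × 2.817 × 0.1323 = 0.90042
Maximum is THB→AED→AUD→THB at 0.9847; no arbitrage — every cycle loses value.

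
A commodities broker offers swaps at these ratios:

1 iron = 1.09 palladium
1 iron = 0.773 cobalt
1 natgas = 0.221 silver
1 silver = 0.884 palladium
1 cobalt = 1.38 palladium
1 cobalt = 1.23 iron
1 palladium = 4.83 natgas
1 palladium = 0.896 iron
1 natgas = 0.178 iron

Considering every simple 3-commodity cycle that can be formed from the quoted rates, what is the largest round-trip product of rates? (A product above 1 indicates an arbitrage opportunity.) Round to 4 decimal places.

0.9558

iron→cobalt→palladium→iron: 0.773 × 1.38 × 0.896 = 0.95580
silver→palladium→natgas→silver: 0.884 × 4.83 × 0.221 = 0.94361
iron→palladium→natgas→iron: 1.09 × 4.83 × 0.178 = 0.93712
Maximum is iron→cobalt→palladium→iron at 0.9558; no arbitrage — every cycle loses value.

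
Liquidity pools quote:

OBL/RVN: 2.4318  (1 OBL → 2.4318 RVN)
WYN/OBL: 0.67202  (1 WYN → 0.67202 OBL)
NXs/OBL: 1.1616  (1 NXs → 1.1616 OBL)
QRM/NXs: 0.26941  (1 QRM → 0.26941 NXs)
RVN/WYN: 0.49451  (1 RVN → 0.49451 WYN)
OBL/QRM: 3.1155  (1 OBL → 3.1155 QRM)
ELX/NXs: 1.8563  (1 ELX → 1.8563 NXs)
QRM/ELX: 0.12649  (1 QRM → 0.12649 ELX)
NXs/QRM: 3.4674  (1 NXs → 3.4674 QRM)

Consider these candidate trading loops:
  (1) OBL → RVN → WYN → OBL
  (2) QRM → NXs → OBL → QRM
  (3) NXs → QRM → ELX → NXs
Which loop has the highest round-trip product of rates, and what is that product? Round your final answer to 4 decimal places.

(1) 2.4318 × 0.49451 × 0.67202 = 0.80814
(2) 0.26941 × 1.1616 × 3.1155 = 0.97499
(3) 3.4674 × 0.12649 × 1.8563 = 0.81416
Highest is cycle (2) at 0.9750 (≤1, no arbitrage).

0.9750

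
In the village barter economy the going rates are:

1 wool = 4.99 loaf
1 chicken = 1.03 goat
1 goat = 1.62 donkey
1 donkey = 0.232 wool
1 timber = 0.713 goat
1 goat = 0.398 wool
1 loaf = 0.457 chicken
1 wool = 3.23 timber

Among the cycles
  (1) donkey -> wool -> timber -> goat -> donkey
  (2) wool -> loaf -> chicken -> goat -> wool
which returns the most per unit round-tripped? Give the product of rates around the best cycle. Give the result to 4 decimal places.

(1) 0.232 × 3.23 × 0.713 × 1.62 = 0.86556
(2) 4.99 × 0.457 × 1.03 × 0.398 = 0.93484
Highest is cycle (2) at 0.9348 (≤1, no arbitrage).

0.9348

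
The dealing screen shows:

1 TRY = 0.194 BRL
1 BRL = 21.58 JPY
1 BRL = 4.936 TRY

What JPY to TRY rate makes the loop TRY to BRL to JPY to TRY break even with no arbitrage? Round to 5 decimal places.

0.23886

Known legs of the cycle: 0.194 × 21.58 = 4.18652
For no arbitrage the full-cycle product must be 1, so the missing rate is 1 / 4.18652 ≈ 0.2388619.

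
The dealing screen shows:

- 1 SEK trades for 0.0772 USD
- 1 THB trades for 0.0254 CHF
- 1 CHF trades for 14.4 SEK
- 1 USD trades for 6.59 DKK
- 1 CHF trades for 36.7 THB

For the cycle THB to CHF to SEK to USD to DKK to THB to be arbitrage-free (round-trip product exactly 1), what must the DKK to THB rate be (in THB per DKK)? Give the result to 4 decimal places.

Known legs of the cycle: 0.0254 × 14.4 × 0.0772 × 6.59 = 0.18607966848
For no arbitrage the full-cycle product must be 1, so the missing rate is 1 / 0.18607966848 ≈ 5.374042.

5.3740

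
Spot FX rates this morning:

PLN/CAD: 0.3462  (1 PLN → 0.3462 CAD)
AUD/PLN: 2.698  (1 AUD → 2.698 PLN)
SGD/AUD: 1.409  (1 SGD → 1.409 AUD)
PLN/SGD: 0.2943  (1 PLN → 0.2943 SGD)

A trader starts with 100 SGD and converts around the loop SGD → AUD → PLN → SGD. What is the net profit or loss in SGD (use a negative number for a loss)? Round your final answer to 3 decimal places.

100 SGD × 1.409 = 140.9 AUD
140.9 AUD × 2.698 = 380.1482 PLN
380.1482 PLN × 0.2943 = 111.87761526 SGD
Net change: 111.87761526 − 100 = 11.87761526 SGD

11.878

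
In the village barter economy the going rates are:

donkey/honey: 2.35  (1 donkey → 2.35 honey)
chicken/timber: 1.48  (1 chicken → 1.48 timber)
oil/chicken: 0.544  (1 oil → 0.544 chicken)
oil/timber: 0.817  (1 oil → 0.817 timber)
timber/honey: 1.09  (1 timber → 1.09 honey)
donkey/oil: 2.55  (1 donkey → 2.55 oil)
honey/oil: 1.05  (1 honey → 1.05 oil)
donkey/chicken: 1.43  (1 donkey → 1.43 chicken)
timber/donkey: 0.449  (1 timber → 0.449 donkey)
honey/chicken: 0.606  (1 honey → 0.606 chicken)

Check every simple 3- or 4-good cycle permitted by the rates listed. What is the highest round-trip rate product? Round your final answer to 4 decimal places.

0.9776

chicken→timber→honey→chicken: 1.48 × 1.09 × 0.606 = 0.97760
chicken→timber→donkey→chicken: 1.48 × 0.449 × 1.43 = 0.95026
chicken→timber→donkey→honey→chicken: 1.48 × 0.449 × 2.35 × 0.606 = 0.94634
oil→timber→donkey→oil: 0.817 × 0.449 × 2.55 = 0.93542
oil→timber→honey→oil: 0.817 × 1.09 × 1.05 = 0.93506
oil→chicken→timber→donkey→oil: 0.544 × 1.48 × 0.449 × 2.55 = 0.92182
oil→chicken→timber→honey→oil: 0.544 × 1.48 × 1.09 × 1.05 = 0.92146
oil→timber→donkey→honey→oil: 0.817 × 0.449 × 2.35 × 1.05 = 0.90516
Maximum is chicken→timber→honey→chicken at 0.9776; no arbitrage — every cycle loses value.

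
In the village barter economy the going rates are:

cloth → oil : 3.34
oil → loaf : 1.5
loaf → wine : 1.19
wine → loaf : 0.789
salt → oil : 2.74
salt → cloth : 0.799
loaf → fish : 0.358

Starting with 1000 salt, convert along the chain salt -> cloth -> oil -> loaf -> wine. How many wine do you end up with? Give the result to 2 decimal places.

4763.56

1000 salt × 0.799 = 799 cloth
799 cloth × 3.34 = 2668.66 oil
2668.66 oil × 1.5 = 4002.99 loaf
4002.99 loaf × 1.19 = 4763.5581 wine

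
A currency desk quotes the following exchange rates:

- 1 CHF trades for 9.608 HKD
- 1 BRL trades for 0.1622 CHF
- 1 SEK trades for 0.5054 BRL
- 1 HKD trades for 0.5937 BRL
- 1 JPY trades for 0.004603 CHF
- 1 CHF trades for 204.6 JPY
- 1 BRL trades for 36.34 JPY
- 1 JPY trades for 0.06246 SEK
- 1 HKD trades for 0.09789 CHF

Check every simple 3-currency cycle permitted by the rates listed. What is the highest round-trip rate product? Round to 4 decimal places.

1.1472

JPY→SEK→BRL→JPY: 0.06246 × 0.5054 × 36.34 = 1.14716
CHF→HKD→BRL→CHF: 9.608 × 0.5937 × 0.1622 = 0.92523
Maximum is JPY→SEK→BRL→JPY at 1.1472; arbitrage exists.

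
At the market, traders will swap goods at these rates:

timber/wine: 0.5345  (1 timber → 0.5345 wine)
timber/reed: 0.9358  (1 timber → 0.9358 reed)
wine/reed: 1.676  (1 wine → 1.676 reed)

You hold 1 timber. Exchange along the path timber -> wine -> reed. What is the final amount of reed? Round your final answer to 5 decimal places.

0.89582

1 timber × 0.5345 = 0.5345 wine
0.5345 wine × 1.676 = 0.895822 reed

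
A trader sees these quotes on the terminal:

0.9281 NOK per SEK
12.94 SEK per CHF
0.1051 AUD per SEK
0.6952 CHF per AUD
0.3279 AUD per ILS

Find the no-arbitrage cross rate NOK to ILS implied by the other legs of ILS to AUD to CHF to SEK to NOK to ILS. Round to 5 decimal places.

Known legs of the cycle: 0.3279 × 0.6952 × 12.94 × 0.9281 = 2.73766452975312
For no arbitrage the full-cycle product must be 1, so the missing rate is 1 / 2.73766452975312 ≈ 0.3652748.

0.36527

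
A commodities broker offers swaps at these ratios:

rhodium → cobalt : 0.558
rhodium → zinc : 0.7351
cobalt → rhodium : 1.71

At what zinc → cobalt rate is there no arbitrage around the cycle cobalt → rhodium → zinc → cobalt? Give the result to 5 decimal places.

0.79553

Known legs of the cycle: 1.71 × 0.7351 = 1.257021
For no arbitrage the full-cycle product must be 1, so the missing rate is 1 / 1.257021 ≈ 0.7955317.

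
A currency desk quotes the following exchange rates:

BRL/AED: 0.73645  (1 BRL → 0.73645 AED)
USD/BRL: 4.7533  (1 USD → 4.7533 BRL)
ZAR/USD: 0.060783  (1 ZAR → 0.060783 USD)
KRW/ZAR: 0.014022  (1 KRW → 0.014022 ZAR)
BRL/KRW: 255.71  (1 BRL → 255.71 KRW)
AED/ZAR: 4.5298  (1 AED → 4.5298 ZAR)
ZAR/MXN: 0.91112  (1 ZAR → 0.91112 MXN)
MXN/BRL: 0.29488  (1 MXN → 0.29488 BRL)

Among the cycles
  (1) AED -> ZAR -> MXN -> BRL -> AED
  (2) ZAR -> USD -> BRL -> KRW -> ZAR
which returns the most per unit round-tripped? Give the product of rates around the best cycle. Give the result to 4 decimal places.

(1) 4.5298 × 0.91112 × 0.29488 × 0.73645 = 0.89628
(2) 0.060783 × 4.7533 × 255.71 × 0.014022 = 1.03594
Highest is cycle (2) at 1.0359 (>1, arbitrage).

1.0359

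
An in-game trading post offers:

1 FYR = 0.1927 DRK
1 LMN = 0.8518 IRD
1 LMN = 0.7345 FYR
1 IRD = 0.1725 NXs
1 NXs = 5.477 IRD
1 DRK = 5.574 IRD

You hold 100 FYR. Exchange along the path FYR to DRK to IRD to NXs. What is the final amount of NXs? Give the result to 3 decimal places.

100 FYR × 0.1927 = 19.27 DRK
19.27 DRK × 5.574 = 107.41098 IRD
107.41098 IRD × 0.1725 = 18.52839405 NXs

18.528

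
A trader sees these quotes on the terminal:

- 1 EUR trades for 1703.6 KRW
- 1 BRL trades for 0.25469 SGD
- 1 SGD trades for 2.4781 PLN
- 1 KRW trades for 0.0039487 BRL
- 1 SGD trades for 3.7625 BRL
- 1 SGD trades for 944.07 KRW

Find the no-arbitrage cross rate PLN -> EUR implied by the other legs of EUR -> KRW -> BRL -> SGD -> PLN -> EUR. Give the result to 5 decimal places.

0.23553

Known legs of the cycle: 1703.6 × 0.0039487 × 0.25469 × 2.4781 = 4.24573117080657748
For no arbitrage the full-cycle product must be 1, so the missing rate is 1 / 4.24573117080657748 ≈ 0.2355307.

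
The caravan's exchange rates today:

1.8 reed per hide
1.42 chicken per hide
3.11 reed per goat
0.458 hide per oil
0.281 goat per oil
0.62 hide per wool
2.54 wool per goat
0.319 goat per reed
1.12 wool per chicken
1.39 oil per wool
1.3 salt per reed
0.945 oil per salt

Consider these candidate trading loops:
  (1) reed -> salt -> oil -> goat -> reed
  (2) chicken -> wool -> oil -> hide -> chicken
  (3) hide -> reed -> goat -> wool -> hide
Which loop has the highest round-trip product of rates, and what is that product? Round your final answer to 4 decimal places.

1.0736

(1) 1.3 × 0.945 × 0.281 × 3.11 = 1.07360
(2) 1.12 × 1.39 × 0.458 × 1.42 = 1.01248
(3) 1.8 × 0.319 × 2.54 × 0.62 = 0.90425
Highest is cycle (1) at 1.0736 (>1, arbitrage).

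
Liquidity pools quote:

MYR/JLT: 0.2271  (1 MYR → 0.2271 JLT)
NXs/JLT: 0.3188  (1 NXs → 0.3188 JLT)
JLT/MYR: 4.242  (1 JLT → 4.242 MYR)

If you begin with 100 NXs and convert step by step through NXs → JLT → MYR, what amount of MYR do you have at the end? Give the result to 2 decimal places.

135.23

100 NXs × 0.3188 = 31.88 JLT
31.88 JLT × 4.242 = 135.23496 MYR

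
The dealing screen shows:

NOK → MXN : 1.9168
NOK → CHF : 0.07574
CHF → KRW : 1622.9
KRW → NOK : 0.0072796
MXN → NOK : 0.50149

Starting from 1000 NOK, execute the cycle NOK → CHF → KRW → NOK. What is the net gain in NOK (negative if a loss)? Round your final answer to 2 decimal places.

-105.20

1000 NOK × 0.07574 = 75.74 CHF
75.74 CHF × 1622.9 = 122918.446 KRW
122918.446 KRW × 0.0072796 = 894.7971195016 NOK
Net change: 894.7971195016 − 1000 = -105.2028804984 NOK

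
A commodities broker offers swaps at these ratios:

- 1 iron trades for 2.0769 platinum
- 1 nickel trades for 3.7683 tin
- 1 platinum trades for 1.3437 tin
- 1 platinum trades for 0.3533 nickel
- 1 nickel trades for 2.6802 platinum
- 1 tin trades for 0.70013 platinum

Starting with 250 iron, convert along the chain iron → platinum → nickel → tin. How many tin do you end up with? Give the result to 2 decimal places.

691.27

250 iron × 2.0769 = 519.225 platinum
519.225 platinum × 0.3533 = 183.4421925 nickel
183.4421925 nickel × 3.7683 = 691.26521399775 tin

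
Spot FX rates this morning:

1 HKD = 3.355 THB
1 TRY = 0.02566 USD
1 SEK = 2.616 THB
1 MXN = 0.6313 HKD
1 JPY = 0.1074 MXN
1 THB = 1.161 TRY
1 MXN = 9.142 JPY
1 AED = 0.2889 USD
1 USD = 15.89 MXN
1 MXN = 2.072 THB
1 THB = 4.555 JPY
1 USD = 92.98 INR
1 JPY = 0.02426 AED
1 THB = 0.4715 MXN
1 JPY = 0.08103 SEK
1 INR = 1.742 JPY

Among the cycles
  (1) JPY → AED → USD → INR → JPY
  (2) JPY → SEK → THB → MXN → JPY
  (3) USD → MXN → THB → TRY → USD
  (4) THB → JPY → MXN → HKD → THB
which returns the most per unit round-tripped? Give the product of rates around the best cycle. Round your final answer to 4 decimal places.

1.1352

(1) 0.02426 × 0.2889 × 92.98 × 1.742 = 1.13521
(2) 0.08103 × 2.616 × 0.4715 × 9.142 = 0.91371
(3) 15.89 × 2.072 × 1.161 × 0.02566 = 0.98085
(4) 4.555 × 0.1074 × 0.6313 × 3.355 = 1.03615
Highest is cycle (1) at 1.1352 (>1, arbitrage).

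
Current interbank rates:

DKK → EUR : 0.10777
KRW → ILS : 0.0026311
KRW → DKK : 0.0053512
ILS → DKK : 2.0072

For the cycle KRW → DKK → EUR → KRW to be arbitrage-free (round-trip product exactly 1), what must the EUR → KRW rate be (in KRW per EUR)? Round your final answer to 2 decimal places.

Known legs of the cycle: 0.0053512 × 0.10777 = 0.000576698824
For no arbitrage the full-cycle product must be 1, so the missing rate is 1 / 0.000576698824 ≈ 1734.0074.

1734.01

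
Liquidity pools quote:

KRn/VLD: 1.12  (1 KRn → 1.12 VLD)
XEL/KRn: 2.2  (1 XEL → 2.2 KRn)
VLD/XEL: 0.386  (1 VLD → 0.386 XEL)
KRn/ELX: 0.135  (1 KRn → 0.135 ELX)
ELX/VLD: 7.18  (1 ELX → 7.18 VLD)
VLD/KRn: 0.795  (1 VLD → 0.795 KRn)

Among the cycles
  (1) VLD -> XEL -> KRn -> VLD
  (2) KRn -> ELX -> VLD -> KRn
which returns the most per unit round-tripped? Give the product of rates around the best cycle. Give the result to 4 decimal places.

0.9511

(1) 0.386 × 2.2 × 1.12 = 0.95110
(2) 0.135 × 7.18 × 0.795 = 0.77059
Highest is cycle (1) at 0.9511 (≤1, no arbitrage).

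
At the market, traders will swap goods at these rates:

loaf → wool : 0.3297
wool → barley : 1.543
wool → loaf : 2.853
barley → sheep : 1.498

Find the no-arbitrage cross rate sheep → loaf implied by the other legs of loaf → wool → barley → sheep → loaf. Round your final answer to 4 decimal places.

Known legs of the cycle: 0.3297 × 1.543 × 1.498 = 0.7620731958
For no arbitrage the full-cycle product must be 1, so the missing rate is 1 / 0.7620731958 ≈ 1.312210.

1.3122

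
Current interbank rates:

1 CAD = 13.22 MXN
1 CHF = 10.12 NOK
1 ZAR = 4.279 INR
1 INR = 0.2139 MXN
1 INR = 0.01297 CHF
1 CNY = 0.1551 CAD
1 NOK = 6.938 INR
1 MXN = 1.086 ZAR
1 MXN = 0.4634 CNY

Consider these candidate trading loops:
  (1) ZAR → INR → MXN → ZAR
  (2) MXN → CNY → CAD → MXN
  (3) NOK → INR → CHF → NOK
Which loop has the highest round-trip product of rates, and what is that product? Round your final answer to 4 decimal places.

(1) 4.279 × 0.2139 × 1.086 = 0.99399
(2) 0.4634 × 0.1551 × 13.22 = 0.95017
(3) 6.938 × 0.01297 × 10.12 = 0.91066
Highest is cycle (1) at 0.9940 (≤1, no arbitrage).

0.9940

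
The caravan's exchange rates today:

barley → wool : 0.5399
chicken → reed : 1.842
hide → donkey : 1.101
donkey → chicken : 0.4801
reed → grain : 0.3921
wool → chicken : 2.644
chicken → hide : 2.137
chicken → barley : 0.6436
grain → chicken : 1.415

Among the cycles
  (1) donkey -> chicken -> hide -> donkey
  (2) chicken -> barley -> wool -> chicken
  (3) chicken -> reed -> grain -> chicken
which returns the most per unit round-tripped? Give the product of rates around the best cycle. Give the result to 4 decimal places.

1.1296

(1) 0.4801 × 2.137 × 1.101 = 1.12960
(2) 0.6436 × 0.5399 × 2.644 = 0.91874
(3) 1.842 × 0.3921 × 1.415 = 1.02198
Highest is cycle (1) at 1.1296 (>1, arbitrage).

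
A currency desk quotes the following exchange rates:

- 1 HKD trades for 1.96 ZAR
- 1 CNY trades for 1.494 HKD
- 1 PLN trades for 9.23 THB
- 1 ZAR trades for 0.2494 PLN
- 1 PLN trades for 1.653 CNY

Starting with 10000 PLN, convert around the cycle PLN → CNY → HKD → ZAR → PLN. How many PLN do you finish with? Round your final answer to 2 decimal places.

12071.91

10000 PLN × 1.653 = 16530 CNY
16530 CNY × 1.494 = 24695.82 HKD
24695.82 HKD × 1.96 = 48403.8072 ZAR
48403.8072 ZAR × 0.2494 = 12071.90951568 PLN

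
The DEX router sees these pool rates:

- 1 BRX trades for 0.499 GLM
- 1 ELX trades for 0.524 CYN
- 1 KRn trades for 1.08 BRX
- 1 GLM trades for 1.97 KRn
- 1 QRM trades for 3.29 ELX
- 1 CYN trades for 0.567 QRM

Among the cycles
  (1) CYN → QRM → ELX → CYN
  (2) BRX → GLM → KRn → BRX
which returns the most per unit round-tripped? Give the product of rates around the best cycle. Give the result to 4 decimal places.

(1) 0.567 × 3.29 × 0.524 = 0.97749
(2) 0.499 × 1.97 × 1.08 = 1.06167
Highest is cycle (2) at 1.0617 (>1, arbitrage).

1.0617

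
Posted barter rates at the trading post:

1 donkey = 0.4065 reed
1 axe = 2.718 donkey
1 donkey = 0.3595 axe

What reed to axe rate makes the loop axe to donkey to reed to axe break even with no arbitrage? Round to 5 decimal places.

0.90509

Known legs of the cycle: 2.718 × 0.4065 = 1.104867
For no arbitrage the full-cycle product must be 1, so the missing rate is 1 / 1.104867 ≈ 0.9050863.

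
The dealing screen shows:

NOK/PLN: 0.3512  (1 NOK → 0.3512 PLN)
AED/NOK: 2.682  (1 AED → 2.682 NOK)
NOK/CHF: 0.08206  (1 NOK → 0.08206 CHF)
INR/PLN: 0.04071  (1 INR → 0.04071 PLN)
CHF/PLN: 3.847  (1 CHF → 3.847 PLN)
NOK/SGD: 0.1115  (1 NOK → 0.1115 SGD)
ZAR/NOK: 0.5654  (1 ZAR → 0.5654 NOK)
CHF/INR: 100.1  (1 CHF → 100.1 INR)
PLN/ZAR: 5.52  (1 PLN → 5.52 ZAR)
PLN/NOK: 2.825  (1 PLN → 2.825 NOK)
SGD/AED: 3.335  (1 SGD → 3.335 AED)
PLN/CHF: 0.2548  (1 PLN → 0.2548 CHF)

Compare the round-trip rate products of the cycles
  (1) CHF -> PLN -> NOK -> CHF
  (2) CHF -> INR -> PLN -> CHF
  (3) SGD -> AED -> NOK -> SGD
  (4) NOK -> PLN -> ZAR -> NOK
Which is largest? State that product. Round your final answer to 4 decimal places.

1.0961

(1) 3.847 × 2.825 × 0.08206 = 0.89181
(2) 100.1 × 0.04071 × 0.2548 = 1.03833
(3) 3.335 × 2.682 × 0.1115 = 0.99731
(4) 0.3512 × 5.52 × 0.5654 = 1.09610
Highest is cycle (4) at 1.0961 (>1, arbitrage).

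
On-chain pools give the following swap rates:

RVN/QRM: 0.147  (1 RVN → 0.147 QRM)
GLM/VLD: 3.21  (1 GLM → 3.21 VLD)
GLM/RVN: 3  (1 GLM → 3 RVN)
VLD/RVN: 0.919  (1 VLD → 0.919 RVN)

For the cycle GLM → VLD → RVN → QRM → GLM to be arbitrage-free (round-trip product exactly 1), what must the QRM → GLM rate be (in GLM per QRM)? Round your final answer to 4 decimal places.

2.3060

Known legs of the cycle: 3.21 × 0.919 × 0.147 = 0.43364853
For no arbitrage the full-cycle product must be 1, so the missing rate is 1 / 0.43364853 ≈ 2.306015.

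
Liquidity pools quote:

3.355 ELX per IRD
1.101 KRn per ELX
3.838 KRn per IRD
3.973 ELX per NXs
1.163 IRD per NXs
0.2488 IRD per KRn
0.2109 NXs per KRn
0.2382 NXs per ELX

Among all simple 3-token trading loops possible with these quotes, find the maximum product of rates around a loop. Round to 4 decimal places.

0.9414

KRn→NXs→IRD→KRn: 0.2109 × 1.163 × 3.838 = 0.94137
ELX→NXs→IRD→ELX: 0.2382 × 1.163 × 3.355 = 0.92942
ELX→KRn→NXs→ELX: 1.101 × 0.2109 × 3.973 = 0.92253
ELX→KRn→IRD→ELX: 1.101 × 0.2488 × 3.355 = 0.91903
Maximum is KRn→NXs→IRD→KRn at 0.9414; no arbitrage — every cycle loses value.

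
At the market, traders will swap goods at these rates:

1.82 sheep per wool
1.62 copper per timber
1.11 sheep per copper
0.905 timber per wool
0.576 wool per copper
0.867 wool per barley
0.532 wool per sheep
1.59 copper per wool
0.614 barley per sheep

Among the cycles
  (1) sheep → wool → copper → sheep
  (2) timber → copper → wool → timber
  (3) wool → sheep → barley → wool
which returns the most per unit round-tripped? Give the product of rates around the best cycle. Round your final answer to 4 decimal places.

0.9689

(1) 0.532 × 1.59 × 1.11 = 0.93893
(2) 1.62 × 0.576 × 0.905 = 0.84447
(3) 1.82 × 0.614 × 0.867 = 0.96886
Highest is cycle (3) at 0.9689 (≤1, no arbitrage).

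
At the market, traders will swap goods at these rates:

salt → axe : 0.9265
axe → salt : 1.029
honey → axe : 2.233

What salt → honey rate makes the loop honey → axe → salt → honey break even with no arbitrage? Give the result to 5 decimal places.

Known legs of the cycle: 2.233 × 1.029 = 2.297757
For no arbitrage the full-cycle product must be 1, so the missing rate is 1 / 2.297757 ≈ 0.4352070.

0.43521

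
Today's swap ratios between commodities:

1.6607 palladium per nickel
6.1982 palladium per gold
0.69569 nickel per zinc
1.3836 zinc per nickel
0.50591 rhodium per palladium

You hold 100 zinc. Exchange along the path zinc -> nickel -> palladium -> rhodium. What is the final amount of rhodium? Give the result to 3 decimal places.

100 zinc × 0.69569 = 69.569 nickel
69.569 nickel × 1.6607 = 115.5332383 palladium
115.5332383 palladium × 0.50591 = 58.449420588353 rhodium

58.449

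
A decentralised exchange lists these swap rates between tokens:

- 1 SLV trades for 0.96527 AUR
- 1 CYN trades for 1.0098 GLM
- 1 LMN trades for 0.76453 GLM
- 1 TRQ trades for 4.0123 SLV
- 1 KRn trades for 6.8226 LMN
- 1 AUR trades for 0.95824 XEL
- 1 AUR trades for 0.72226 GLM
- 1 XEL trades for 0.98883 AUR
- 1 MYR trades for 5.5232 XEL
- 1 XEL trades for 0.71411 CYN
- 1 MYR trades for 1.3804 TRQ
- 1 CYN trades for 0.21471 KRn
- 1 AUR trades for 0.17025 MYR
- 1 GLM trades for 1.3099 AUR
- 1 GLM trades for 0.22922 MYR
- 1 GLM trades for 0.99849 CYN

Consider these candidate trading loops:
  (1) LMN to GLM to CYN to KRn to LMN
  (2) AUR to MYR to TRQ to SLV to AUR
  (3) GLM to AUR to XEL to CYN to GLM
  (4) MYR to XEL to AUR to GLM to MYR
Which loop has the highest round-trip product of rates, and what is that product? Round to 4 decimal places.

(1) 0.76453 × 0.99849 × 0.21471 × 6.8226 = 1.11825
(2) 0.17025 × 1.3804 × 4.0123 × 0.96527 = 0.91019
(3) 1.3099 × 0.95824 × 0.71411 × 1.0098 = 0.90513
(4) 5.5232 × 0.98883 × 0.72226 × 0.22922 = 0.90419
Highest is cycle (1) at 1.1183 (>1, arbitrage).

1.1183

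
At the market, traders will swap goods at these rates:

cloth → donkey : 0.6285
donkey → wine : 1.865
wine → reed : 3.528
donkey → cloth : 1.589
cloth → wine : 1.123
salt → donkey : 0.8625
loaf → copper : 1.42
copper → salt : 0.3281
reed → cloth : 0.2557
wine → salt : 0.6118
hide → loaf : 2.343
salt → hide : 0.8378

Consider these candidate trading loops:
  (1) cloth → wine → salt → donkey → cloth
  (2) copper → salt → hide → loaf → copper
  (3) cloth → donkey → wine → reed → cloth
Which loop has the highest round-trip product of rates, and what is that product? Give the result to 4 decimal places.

(1) 1.123 × 0.6118 × 0.8625 × 1.589 = 0.94161
(2) 0.3281 × 0.8378 × 2.343 × 1.42 = 0.91455
(3) 0.6285 × 1.865 × 3.528 × 0.2557 = 1.05741
Highest is cycle (3) at 1.0574 (>1, arbitrage).

1.0574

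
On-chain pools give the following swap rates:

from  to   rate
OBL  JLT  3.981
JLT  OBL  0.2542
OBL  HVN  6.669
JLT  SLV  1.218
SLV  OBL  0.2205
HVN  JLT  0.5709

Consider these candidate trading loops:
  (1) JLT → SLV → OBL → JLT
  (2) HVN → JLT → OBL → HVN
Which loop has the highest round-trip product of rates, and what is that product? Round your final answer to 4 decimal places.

(1) 1.218 × 0.2205 × 3.981 = 1.06917
(2) 0.5709 × 0.2542 × 6.669 = 0.96782
Highest is cycle (1) at 1.0692 (>1, arbitrage).

1.0692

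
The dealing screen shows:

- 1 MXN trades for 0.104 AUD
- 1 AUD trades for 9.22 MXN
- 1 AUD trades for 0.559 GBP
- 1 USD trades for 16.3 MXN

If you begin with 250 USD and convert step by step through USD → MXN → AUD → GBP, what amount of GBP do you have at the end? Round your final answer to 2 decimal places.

250 USD × 16.3 = 4075 MXN
4075 MXN × 0.104 = 423.8 AUD
423.8 AUD × 0.559 = 236.9042 GBP

236.90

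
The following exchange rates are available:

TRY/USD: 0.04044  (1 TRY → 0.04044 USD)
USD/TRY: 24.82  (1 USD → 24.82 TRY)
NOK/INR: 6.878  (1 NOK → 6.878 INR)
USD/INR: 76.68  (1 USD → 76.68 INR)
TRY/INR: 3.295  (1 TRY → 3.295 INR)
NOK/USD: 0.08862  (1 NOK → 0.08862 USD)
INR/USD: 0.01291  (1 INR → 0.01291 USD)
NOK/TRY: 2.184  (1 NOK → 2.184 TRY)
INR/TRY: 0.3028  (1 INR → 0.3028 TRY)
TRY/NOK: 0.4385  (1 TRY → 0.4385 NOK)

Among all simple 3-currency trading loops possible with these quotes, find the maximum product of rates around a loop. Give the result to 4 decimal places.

USD→TRY→INR→USD: 24.82 × 3.295 × 0.01291 = 1.05580
USD→TRY→NOK→USD: 24.82 × 0.4385 × 0.08862 = 0.96450
USD→INR→TRY→USD: 76.68 × 0.3028 × 0.04044 = 0.93896
TRY→NOK→INR→TRY: 0.4385 × 6.878 × 0.3028 = 0.91325
Maximum is USD→TRY→INR→USD at 1.0558; arbitrage exists.

1.0558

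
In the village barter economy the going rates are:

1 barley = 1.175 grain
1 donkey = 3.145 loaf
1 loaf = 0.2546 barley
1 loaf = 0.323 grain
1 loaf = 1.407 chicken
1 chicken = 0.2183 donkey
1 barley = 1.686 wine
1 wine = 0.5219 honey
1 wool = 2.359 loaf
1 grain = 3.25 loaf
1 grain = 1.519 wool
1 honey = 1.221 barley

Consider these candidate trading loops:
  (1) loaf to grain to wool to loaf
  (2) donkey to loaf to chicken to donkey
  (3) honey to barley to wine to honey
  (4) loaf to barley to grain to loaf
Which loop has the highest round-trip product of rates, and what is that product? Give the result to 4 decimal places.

(1) 0.323 × 1.519 × 2.359 = 1.15741
(2) 3.145 × 1.407 × 0.2183 = 0.96598
(3) 1.221 × 1.686 × 0.5219 = 1.07439
(4) 0.2546 × 1.175 × 3.25 = 0.97225
Highest is cycle (1) at 1.1574 (>1, arbitrage).

1.1574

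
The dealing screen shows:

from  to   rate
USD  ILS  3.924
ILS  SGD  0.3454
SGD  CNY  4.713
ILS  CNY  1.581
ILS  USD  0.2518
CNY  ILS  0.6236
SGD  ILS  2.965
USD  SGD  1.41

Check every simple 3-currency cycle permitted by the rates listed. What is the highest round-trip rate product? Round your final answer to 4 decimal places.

1.0527

ILS→USD→SGD→ILS: 0.2518 × 1.41 × 2.965 = 1.05269
ILS→SGD→CNY→ILS: 0.3454 × 4.713 × 0.6236 = 1.01514
Maximum is ILS→USD→SGD→ILS at 1.0527; arbitrage exists.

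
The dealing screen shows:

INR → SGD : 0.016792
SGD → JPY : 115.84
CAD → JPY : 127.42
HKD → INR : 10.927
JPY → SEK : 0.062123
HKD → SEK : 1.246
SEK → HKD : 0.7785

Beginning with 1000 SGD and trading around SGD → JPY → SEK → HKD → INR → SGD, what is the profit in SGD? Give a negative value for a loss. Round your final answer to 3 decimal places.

27.952

1000 SGD × 115.84 = 115840 JPY
115840 JPY × 0.062123 = 7196.32832 SEK
7196.32832 SEK × 0.7785 = 5602.34159712 HKD
5602.34159712 HKD × 10.927 = 61216.78663173024 INR
61216.78663173024 INR × 0.016792 = 1027.95228112001419008 SGD
Net change: 1027.95228112001419008 − 1000 = 27.95228112001419008 SGD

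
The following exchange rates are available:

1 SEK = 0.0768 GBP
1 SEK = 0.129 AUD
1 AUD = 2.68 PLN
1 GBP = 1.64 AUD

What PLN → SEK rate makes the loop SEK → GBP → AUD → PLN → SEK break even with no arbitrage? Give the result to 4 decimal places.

2.9625

Known legs of the cycle: 0.0768 × 1.64 × 2.68 = 0.33755136
For no arbitrage the full-cycle product must be 1, so the missing rate is 1 / 0.33755136 ≈ 2.962512.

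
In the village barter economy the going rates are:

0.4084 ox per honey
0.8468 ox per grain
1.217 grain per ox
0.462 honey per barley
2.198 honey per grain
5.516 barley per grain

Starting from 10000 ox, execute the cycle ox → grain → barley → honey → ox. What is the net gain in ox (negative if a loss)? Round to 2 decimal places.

10000 ox × 1.217 = 12170 grain
12170 grain × 5.516 = 67129.72 barley
67129.72 barley × 0.462 = 31013.93064 honey
31013.93064 honey × 0.4084 = 12666.089273376 ox
Net change: 12666.089273376 − 10000 = 2666.089273376 ox

2666.09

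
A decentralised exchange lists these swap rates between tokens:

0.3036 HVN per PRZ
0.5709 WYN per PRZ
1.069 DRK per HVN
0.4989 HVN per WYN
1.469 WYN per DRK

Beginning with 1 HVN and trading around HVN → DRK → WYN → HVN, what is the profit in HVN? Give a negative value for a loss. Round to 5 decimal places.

-0.21655

1 HVN × 1.069 = 1.069 DRK
1.069 DRK × 1.469 = 1.570361 WYN
1.570361 WYN × 0.4989 = 0.7834531029 HVN
Net change: 0.7834531029 − 1 = -0.2165468971 HVN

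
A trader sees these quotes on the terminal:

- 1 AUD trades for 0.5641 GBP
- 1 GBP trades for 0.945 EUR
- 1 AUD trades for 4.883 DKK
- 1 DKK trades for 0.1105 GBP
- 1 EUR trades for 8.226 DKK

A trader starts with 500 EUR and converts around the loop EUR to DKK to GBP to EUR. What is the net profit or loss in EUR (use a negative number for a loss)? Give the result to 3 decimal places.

500 EUR × 8.226 = 4113 DKK
4113 DKK × 0.1105 = 454.4865 GBP
454.4865 GBP × 0.945 = 429.4897425 EUR
Net change: 429.4897425 − 500 = -70.5102575 EUR

-70.510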